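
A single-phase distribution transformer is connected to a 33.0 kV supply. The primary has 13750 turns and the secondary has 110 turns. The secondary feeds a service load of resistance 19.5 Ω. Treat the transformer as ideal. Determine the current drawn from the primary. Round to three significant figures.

I_p ≈ 0.108 A

V_s = V_p × N_s/N_p = 33000 × 110/13750 = 264.00 V.
I_s = V_s/R = 264.00/19.5 = 13.538 A.
For an ideal transformer I_p N_p = I_s N_s, so I_p = 13.538 × 110/13750 = 0.108 A.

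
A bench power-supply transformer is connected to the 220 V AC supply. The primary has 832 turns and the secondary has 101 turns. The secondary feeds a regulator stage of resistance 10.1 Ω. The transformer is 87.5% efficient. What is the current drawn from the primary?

V_s = 220 × 101/832 = 26.707 V.
I_s = V_s/R = 26.707/10.1 = 2.6442 A.
P_out = V_s I_s = 26.707 × 2.6442 = 70.619 W.
P_in = P_out/η = 70.619/0.875 = 80.707 W.
I_p = P_in/V_p = 80.707/220 = 0.367 A.

I_p ≈ 0.367 A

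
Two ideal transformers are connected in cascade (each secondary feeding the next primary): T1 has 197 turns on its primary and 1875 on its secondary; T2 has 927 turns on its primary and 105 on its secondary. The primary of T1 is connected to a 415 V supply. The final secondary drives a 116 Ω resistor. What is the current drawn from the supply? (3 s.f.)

After T1: V = 415.00 × 1875/197 = 3949.9 V.
After T2: V = 3949.9 × 105/927 = 447.40 V.
I_load = 447.40/116 = 3.8569 A, so P_out = 447.40 × 3.8569 = 1725.5 W.
All ideal ⇒ P_in = P_out, so I_supply = 1725.5/415 = 4.16 A.

I_supply ≈ 4.16 A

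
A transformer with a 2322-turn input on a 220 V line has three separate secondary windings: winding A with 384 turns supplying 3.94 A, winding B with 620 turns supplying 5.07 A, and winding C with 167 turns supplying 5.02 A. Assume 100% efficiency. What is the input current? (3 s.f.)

V_A = 220 × 384/2322 = 36.382 V; V_B = 220 × 620/2322 = 58.742 V; V_C = 220 × 167/2322 = 15.823 V.
P_out = V_A I_A + V_B I_B + V_C I_C = 36.382×3.94 + 58.742×5.07 + 15.823×5.02 = 143.35 + 297.82 + 79.429 = 520.60 W.
Ideal ⇒ P_in = P_out, so I_in = P_out/V_in = 520.60/220 = 2.37 A.

I_in ≈ 2.37 A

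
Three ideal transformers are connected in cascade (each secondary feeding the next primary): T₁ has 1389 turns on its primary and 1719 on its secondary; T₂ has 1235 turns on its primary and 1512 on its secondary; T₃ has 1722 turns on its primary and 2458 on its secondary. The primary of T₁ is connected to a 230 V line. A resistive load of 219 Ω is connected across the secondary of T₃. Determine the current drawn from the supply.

Secondary of T₁: V = 230.00 × 1719/1389 = 284.64 V.
Secondary of T₂: V = 284.64 × 1512/1235 = 348.49 V.
Secondary of T₃: V = 348.49 × 2458/1722 = 497.43 V.
I_load = 497.43/219 = 2.2714 A, so P_out = 497.43 × 2.2714 = 1129.9 W.
All ideal ⇒ P_in = P_out, so I_supply = 1129.9/230 = 4.91 A.

I_supply ≈ 4.91 A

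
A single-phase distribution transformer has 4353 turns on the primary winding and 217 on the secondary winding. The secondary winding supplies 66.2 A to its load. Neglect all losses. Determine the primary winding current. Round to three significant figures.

For an ideal transformer I_p/I_s = N_s/N_p, so I_p = 66.2 × 217/4353 = 3.30 A.

I_p ≈ 3.30 A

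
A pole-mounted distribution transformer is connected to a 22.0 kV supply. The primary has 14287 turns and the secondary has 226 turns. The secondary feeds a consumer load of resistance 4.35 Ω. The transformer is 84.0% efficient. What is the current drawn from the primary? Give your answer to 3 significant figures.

I_p ≈ 1.51 A

V_s = 22000 × 226/14287 = 348.01 V.
I_s = V_s/R = 348.01/4.35 = 80.002 A.
P_out = V_s I_s = 348.01 × 80.002 = 27841 W.
P_in = P_out/η = 27841/0.840 = 33145 W.
I_p = P_in/V_p = 33145/22000 = 1.51 A.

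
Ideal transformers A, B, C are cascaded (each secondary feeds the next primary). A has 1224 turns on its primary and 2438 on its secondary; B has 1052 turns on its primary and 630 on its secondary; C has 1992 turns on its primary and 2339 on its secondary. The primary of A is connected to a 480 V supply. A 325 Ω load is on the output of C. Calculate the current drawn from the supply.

After A: V = 480.00 × 2438/1224 = 956.08 V.
After B: V = 956.08 × 630/1052 = 572.56 V.
After C: V = 572.56 × 2339/1992 = 672.29 V.
I_load = 672.29/325 = 2.0686 A, so P_out = 672.29 × 2.0686 = 1390.7 W.
All ideal ⇒ P_in = P_out, so I_supply = 1390.7/480 = 2.90 A.

I_supply ≈ 2.90 A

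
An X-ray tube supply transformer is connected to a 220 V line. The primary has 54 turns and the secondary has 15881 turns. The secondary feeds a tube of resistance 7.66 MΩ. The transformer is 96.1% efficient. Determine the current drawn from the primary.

I_p ≈ 2.58 A

V_s = 220 × 15881/54 = 64700 V.
I_s = V_s/R = 64700/(7.66×10^6) = 0.0084465 A.
P_out = V_s I_s = 64700 × 0.0084465 = 546.49 W.
P_in = P_out/η = 546.49/0.961 = 568.67 W.
I_p = P_in/V_p = 568.67/220 = 2.58 A.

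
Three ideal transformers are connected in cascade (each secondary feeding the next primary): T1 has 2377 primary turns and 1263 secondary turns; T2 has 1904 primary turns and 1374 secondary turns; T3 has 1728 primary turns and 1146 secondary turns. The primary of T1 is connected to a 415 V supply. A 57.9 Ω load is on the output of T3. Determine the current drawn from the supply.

I_supply ≈ 0.463 A

Secondary of T1: V = 415.00 × 1263/2377 = 220.51 V.
Secondary of T2: V = 220.51 × 1374/1904 = 159.13 V.
Secondary of T3: V = 159.13 × 1146/1728 = 105.53 V.
I_load = 105.53/57.9 = 1.8227 A, so P_out = 105.53 × 1.8227 = 192.35 W.
All ideal ⇒ P_in = P_out, so I_supply = 192.35/415 = 0.463 A.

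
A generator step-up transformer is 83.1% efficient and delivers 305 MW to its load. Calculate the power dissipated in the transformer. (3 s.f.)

P_loss ≈ 6.20×10^7 W

P_in = P_out/η = 3.05×10^8/0.831 = 3.67028×10^8 W.
P_loss = P_in − P_out = 3.67028×10^8 − 3.05×10^8 = 6.20×10^7 W.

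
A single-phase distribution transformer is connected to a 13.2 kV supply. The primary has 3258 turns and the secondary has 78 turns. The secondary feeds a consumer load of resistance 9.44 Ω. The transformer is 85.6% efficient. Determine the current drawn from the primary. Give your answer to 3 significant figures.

V_s = 13200 × 78/3258 = 316.02 V.
I_s = V_s/R = 316.02/9.44 = 33.477 A.
P_out = V_s I_s = 316.02 × 33.477 = 10579 W.
P_in = P_out/η = 10579/0.856 = 12359 W.
I_p = P_in/V_p = 12359/13200 = 0.936 A.

I_p ≈ 0.936 A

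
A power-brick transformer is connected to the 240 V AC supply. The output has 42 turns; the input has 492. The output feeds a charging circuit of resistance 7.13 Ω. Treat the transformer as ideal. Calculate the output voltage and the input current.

V_out = V_in × N_out/N_in = 240 × 42/492 = 20.488 V.
I_out = V_out/R = 20.488/7.13 = 2.8735 A.
I_in = I_out × N_out/N_in = 2.8735 × 42/492 = 0.245 A.

V_out ≈ 20.5 V, I_in ≈ 0.245 A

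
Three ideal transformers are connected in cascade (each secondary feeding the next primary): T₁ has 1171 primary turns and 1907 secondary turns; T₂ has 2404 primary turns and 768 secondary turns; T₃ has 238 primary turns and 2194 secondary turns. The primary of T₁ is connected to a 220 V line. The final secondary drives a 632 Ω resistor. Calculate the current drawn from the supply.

After T₁: V = 220.00 × 1907/1171 = 358.27 V.
After T₂: V = 358.27 × 768/2404 = 114.46 V.
After T₃: V = 114.46 × 2194/238 = 1055.1 V.
I_load = 1055.1/632 = 1.6695 A, so P_out = 1055.1 × 1.6695 = 1761.5 W.
All ideal ⇒ P_in = P_out, so I_supply = 1761.5/220 = 8.01 A.

I_supply ≈ 8.01 A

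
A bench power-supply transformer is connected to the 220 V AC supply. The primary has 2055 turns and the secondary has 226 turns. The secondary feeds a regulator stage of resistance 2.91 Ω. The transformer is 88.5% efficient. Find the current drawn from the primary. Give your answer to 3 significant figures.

I_p ≈ 1.03 A

V_s = 220 × 226/2055 = 24.195 V.
I_s = V_s/R = 24.195/2.91 = 8.3143 A.
P_out = V_s I_s = 24.195 × 8.3143 = 201.16 W.
P_in = P_out/η = 201.16/0.885 = 227.30 W.
I_p = P_in/V_p = 227.30/220 = 1.03 A.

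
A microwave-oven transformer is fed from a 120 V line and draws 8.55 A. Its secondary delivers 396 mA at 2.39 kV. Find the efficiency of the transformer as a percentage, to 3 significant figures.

η ≈ 92.2%

P_in = 120 × 8.55 = 1026.00 W.
P_out = 2390 × 0.396 = 946.440 W.
η = P_out/P_in = 946.440/1026.00 = 0.922.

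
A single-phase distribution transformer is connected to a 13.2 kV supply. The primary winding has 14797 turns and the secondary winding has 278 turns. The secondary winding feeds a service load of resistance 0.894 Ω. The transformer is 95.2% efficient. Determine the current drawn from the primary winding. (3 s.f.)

V_s = 13200 × 278/14797 = 248.00 V.
I_s = V_s/R = 248.00/0.894 = 277.40 A.
P_out = V_s I_s = 248.00 × 277.40 = 68794 W.
P_in = P_out/η = 68794/0.952 = 72263 W.
I_p = P_in/V_p = 72263/13200 = 5.47 A.

I_p ≈ 5.47 A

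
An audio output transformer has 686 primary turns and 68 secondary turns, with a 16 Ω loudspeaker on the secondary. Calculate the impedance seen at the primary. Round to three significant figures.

Z_p ≈ 1630 Ω

Z_p = (N_p/N_s)² × Z_s = (686/68)² × 16 = 1630 Ω.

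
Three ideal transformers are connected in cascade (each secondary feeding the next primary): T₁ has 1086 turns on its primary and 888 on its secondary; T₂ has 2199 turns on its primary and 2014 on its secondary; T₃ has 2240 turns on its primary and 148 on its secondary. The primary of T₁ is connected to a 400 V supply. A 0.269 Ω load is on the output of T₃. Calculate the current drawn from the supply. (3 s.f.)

Secondary of T₁: V = 400.00 × 888/1086 = 327.07 V.
Secondary of T₂: V = 327.07 × 2014/2199 = 299.56 V.
Secondary of T₃: V = 299.56 × 148/2240 = 19.792 V.
I_load = 19.792/0.269 = 73.576 A, so P_out = 19.792 × 73.576 = 1456.2 W.
All ideal ⇒ P_in = P_out, so I_supply = 1456.2/400 = 3.64 A.

I_supply ≈ 3.64 A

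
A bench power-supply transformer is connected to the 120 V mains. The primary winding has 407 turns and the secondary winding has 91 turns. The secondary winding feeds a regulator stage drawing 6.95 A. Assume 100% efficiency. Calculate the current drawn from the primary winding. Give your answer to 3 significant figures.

For an ideal transformer I_p N_p = I_s N_s, so I_p = 6.95 × 91/407 = 1.55 A.

I_p ≈ 1.55 A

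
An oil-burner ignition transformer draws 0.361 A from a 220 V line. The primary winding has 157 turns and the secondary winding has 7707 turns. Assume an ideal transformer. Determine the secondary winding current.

I_s ≈ 0.00735 A

I_s/I_p = N_p/N_s, so I_s = 0.361 × 157/7707 = 0.00735 A.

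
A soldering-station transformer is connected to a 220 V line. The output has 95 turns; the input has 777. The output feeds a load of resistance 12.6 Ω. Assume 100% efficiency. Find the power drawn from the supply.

P ≈ 57.4 W

V_out = V_in × N_out/N_in = 220 × 95/777 = 26.898 V.
I_out = V_out/R = 26.898/12.6 = 2.1348 A.
I_in = I_out × N_out/N_in = 2.1348 × 95/777 = 0.26101 A.
P = V_in I_in = 220 × 0.26101 = 57.4 W.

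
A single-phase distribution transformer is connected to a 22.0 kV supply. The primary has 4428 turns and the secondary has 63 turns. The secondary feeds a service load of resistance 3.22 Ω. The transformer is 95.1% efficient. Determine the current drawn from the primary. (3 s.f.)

I_p ≈ 1.45 A

V_s = 22000 × 63/4428 = 313.01 V.
I_s = V_s/R = 313.01/3.22 = 97.207 A.
P_out = V_s I_s = 313.01 × 97.207 = 30427 W.
P_in = P_out/η = 30427/0.951 = 31994 W.
I_p = P_in/V_p = 31994/22000 = 1.45 A.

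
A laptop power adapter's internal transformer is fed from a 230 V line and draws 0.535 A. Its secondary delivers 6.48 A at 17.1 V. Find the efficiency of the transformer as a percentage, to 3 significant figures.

η ≈ 90.1%

P_in = 230 × 0.535 = 123.050 W.
P_out = 17.1 × 6.48 = 110.808 W.
η = P_out/P_in = 110.808/123.050 = 0.901.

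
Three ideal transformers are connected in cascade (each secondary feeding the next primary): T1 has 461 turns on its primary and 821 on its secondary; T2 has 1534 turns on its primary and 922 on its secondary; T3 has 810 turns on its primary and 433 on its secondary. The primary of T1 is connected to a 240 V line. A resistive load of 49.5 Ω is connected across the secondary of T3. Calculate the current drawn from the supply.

After T1: V = 240.00 × 821/461 = 427.42 V.
After T2: V = 427.42 × 922/1534 = 256.90 V.
After T3: V = 256.90 × 433/810 = 137.33 V.
I_load = 137.33/49.5 = 2.7743 A, so P_out = 137.33 × 2.7743 = 380.99 W.
All ideal ⇒ P_in = P_out, so I_supply = 380.99/240 = 1.59 A.

I_supply ≈ 1.59 A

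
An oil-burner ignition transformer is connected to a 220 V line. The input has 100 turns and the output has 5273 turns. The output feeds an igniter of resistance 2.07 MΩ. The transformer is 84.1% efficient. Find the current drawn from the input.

I_in ≈ 0.351 A

V_out = 220 × 5273/100 = 11601 V.
I_out = V_out/R = 11601/(2.07×10^6) = 0.0056042 A.
P_out = V_out I_out = 11601 × 0.0056042 = 65.012 W.
P_in = P_out/η = 65.012/0.841 = 77.303 W.
I_in = P_in/V_in = 77.303/220 = 0.351 A.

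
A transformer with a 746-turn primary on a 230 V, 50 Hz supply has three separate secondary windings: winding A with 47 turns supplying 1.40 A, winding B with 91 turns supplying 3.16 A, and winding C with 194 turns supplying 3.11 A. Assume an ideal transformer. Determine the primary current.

I_p ≈ 1.28 A

V_A = 230 × 47/746 = 14.491 V; V_B = 230 × 91/746 = 28.056 V; V_C = 230 × 194/746 = 59.812 V.
P_out = V_A I_A + V_B I_B + V_C I_C = 14.491×1.40 + 28.056×3.16 + 59.812×3.11 = 20.287 + 88.658 + 186.02 = 294.96 W.
Ideal ⇒ P_in = P_out, so I_p = P_out/V_p = 294.96/230 = 1.28 A.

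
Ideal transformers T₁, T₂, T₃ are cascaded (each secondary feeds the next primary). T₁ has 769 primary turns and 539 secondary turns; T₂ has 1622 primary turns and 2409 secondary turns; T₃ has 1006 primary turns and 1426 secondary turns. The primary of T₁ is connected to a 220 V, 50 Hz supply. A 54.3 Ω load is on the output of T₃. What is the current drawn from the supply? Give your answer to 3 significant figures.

I_supply ≈ 8.82 A

After T₁: V = 220.00 × 539/769 = 154.20 V.
After T₂: V = 154.20 × 2409/1622 = 229.02 V.
After T₃: V = 229.02 × 1426/1006 = 324.63 V.
I_load = 324.63/54.3 = 5.9785 A, so P_out = 324.63 × 5.9785 = 1940.8 W.
All ideal ⇒ P_in = P_out, so I_supply = 1940.8/220 = 8.82 A.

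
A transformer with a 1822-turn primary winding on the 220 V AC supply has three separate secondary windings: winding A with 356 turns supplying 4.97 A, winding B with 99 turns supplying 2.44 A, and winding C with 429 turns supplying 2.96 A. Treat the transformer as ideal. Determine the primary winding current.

I_p ≈ 1.80 A

V_A = 220 × 356/1822 = 42.986 V; V_B = 220 × 99/1822 = 11.954 V; V_C = 220 × 429/1822 = 51.800 V.
P_out = V_A I_A + V_B I_B + V_C I_C = 42.986×4.97 + 11.954×2.44 + 51.800×2.96 = 213.64 + 29.168 + 153.33 = 396.14 W.
Ideal ⇒ P_in = P_out, so I_p = P_out/V_p = 396.14/220 = 1.80 A.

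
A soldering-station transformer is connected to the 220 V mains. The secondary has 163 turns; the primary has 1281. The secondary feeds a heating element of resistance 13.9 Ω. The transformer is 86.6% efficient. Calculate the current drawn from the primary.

V_s = 220 × 163/1281 = 27.994 V.
I_s = V_s/R = 27.994/13.9 = 2.0139 A.
P_out = V_s I_s = 27.994 × 2.0139 = 56.378 W.
P_in = P_out/η = 56.378/0.866 = 65.101 W.
I_p = P_in/V_p = 65.101/220 = 0.296 A.

I_p ≈ 0.296 A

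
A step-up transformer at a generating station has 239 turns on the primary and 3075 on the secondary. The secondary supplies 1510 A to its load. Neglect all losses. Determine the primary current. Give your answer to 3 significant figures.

I_p ≈ 19400 A

For an ideal transformer I_p/I_s = N_s/N_p, so I_p = 1510 × 3075/239 = 19400 A.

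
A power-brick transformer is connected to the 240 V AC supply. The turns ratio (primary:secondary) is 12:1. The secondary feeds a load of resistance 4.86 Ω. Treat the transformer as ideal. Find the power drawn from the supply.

V_s = V_p × N_s/N_p = 240 × 1/12 = 20.000 V.
I_s = V_s/R = 20.000/4.86 = 4.1152 A.
I_p = I_s × N_s/N_p = 4.1152 × 1/12 = 0.34294 A.
P = V_p I_p = 240 × 0.34294 = 82.3 W.

P ≈ 82.3 W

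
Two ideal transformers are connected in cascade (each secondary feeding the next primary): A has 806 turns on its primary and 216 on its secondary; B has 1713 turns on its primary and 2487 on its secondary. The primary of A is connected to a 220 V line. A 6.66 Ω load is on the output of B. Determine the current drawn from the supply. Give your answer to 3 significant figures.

I_supply ≈ 5.00 A

Secondary of A: V = 220.00 × 216/806 = 58.958 V.
Secondary of B: V = 58.958 × 2487/1713 = 85.597 V.
I_load = 85.597/6.66 = 12.852 A, so P_out = 85.597 × 12.852 = 1100.1 W.
All ideal ⇒ P_in = P_out, so I_supply = 1100.1/220 = 5.00 A.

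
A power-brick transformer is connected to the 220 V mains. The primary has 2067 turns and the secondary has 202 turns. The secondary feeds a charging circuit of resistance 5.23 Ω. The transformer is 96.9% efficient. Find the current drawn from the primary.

I_p ≈ 0.415 A

V_s = 220 × 202/2067 = 21.500 V.
I_s = V_s/R = 21.500/5.23 = 4.1109 A.
P_out = V_s I_s = 21.500 × 4.1109 = 88.382 W.
P_in = P_out/η = 88.382/0.969 = 91.210 W.
I_p = P_in/V_p = 91.210/220 = 0.415 A.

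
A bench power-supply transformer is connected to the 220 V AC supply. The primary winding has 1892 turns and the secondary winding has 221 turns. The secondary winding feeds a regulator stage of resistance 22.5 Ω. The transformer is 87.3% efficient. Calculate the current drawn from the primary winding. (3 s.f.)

I_p ≈ 0.153 A

V_s = 220 × 221/1892 = 25.698 V.
I_s = V_s/R = 25.698/22.5 = 1.1421 A.
P_out = V_s I_s = 25.698 × 1.1421 = 29.350 W.
P_in = P_out/η = 29.350/0.873 = 33.619 W.
I_p = P_in/V_p = 33.619/220 = 0.153 A.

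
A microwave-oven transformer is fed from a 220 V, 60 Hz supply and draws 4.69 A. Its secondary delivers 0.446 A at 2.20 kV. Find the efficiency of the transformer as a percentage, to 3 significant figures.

η ≈ 95.1%

P_in = 220 × 4.69 = 1031.80 W.
P_out = 2200 × 0.446 = 981.200 W.
η = P_out/P_in = 981.200/1031.80 = 0.951.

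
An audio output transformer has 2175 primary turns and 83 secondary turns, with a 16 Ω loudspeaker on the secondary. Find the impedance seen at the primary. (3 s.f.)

Z_p = (N_p/N_s)² × Z_s = (2175/83)² × 16 = 11000 Ω.

Z_p ≈ 11000 Ω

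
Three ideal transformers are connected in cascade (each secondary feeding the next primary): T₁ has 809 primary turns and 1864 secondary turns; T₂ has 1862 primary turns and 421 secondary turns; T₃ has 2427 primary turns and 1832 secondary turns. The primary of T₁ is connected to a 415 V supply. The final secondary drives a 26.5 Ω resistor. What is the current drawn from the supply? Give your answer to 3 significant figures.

After T₁: V = 415.00 × 1864/809 = 956.19 V.
After T₂: V = 956.19 × 421/1862 = 216.20 V.
After T₃: V = 216.20 × 1832/2427 = 163.19 V.
I_load = 163.19/26.5 = 6.1583 A, so P_out = 163.19 × 6.1583 = 1005.0 W.
All ideal ⇒ P_in = P_out, so I_supply = 1005.0/415 = 2.42 A.

I_supply ≈ 2.42 A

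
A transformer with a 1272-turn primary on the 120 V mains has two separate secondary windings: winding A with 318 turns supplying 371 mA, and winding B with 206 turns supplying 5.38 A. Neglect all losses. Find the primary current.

V_A = 120 × 318/1272 = 30.000 V; V_B = 120 × 206/1272 = 19.434 V.
P_out = V_A I_A + V_B I_B = 30.000×0.371 + 19.434×5.38 = 11.130 + 104.55 = 115.68 W.
Ideal ⇒ P_in = P_out, so I_p = P_out/V_p = 115.68/120 = 0.964 A.

I_p ≈ 0.964 A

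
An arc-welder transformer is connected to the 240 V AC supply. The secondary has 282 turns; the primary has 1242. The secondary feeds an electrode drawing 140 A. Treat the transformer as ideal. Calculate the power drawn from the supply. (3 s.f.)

P ≈ 7630 W

I_p = I_s × N_s/N_p = 140 × 282/1242 = 31.787 A.
P = V_p I_p = 240 × 31.787 = 7630 W.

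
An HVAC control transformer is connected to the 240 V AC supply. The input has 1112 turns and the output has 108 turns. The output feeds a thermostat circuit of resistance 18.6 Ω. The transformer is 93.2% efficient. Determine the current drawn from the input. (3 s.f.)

V_out = 240 × 108/1112 = 23.309 V.
I_out = V_out/R = 23.309/18.6 = 1.2532 A.
P_out = V_out I_out = 23.309 × 1.2532 = 29.211 W.
P_in = P_out/η = 29.211/0.932 = 31.342 W.
I_in = P_in/V_in = 31.342/240 = 0.131 A.

I_in ≈ 0.131 A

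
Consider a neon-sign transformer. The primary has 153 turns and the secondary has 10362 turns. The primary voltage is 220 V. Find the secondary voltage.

V_s/V_p = N_s/N_p, so V_s = 220 × 10362/153 = 14900 V.

V_s ≈ 14900 V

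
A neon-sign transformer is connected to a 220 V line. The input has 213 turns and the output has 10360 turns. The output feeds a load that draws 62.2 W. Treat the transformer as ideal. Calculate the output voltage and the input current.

V_out ≈ 10700 V, I_in ≈ 0.283 A

V_out = V_in × N_out/N_in = 220 × 10360/213 = 10700 V.
I_out = P/V_out = 62.2/10700 = 0.0058128 A.
I_in = I_out × N_out/N_in = 0.0058128 × 10360/213 = 0.283 A.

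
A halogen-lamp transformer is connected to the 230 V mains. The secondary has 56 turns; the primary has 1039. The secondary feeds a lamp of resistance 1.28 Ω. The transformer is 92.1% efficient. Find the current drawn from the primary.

I_p ≈ 0.567 A

V_s = 230 × 56/1039 = 12.397 V.
I_s = V_s/R = 12.397/1.28 = 9.6848 A.
P_out = V_s I_s = 12.397 × 9.6848 = 120.06 W.
P_in = P_out/η = 120.06/0.921 = 130.36 W.
I_p = P_in/V_p = 130.36/230 = 0.567 A.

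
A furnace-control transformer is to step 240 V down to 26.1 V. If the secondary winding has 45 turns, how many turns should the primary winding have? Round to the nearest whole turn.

N_p = 414 turns

N_p/N_s = V_p/V_s, so N_p = 45 × 240/26.1 = 413.8 ≈ 414 turns.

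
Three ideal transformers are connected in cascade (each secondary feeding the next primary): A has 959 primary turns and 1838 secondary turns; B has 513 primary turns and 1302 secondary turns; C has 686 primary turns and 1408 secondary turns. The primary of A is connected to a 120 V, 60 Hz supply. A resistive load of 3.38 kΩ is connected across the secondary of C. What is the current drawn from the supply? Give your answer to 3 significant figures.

Secondary of A: V = 120.00 × 1838/959 = 229.99 V.
Secondary of B: V = 229.99 × 1302/513 = 583.72 V.
Secondary of C: V = 583.72 × 1408/686 = 1198.1 V.
I_load = 1198.1/3380 = 0.35446 A, so P_out = 1198.1 × 0.35446 = 424.66 W.
All ideal ⇒ P_in = P_out, so I_supply = 424.66/120 = 3.54 A.

I_supply ≈ 3.54 A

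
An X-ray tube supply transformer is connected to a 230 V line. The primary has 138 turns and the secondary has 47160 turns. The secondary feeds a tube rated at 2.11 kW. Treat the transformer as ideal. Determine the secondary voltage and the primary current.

V_s ≈ 78600 V, I_p ≈ 9.17 A

V_s = V_p × N_s/N_p = 230 × 47160/138 = 78600 V.
I_s = P/V_s = 2110/78600 = 0.026845 A.
I_p = I_s × N_s/N_p = 0.026845 × 47160/138 = 9.17 A.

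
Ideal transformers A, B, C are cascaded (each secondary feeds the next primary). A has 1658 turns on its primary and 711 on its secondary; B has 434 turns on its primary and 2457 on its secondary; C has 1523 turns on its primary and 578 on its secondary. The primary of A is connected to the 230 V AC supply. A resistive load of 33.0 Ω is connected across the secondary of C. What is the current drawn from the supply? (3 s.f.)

I_supply ≈ 5.92 A

Secondary of A: V = 230.00 × 711/1658 = 98.631 V.
Secondary of B: V = 98.631 × 2457/434 = 558.38 V.
Secondary of C: V = 558.38 × 578/1523 = 211.91 V.
I_load = 211.91/33.0 = 6.4216 A, so P_out = 211.91 × 6.4216 = 1360.8 W.
All ideal ⇒ P_in = P_out, so I_supply = 1360.8/230 = 5.92 A.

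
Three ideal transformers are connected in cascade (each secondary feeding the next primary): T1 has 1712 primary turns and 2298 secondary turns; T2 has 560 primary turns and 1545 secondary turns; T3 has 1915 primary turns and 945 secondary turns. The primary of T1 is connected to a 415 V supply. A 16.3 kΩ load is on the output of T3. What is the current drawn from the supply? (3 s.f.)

I_supply ≈ 0.0850 A

After T1: V = 415.00 × 2298/1712 = 557.05 V.
After T2: V = 557.05 × 1545/560 = 1536.9 V.
After T3: V = 1536.9 × 945/1915 = 758.40 V.
I_load = 758.40/16300 = 0.046528 A, so P_out = 758.40 × 0.046528 = 35.286 W.
All ideal ⇒ P_in = P_out, so I_supply = 35.286/415 = 0.0850 A.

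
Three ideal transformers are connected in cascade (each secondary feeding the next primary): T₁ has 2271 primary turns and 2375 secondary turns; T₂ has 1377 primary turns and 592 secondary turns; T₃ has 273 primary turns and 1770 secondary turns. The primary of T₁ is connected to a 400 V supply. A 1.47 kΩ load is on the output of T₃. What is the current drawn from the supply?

I_supply ≈ 2.31 A

Secondary of T₁: V = 400.00 × 2375/2271 = 418.32 V.
Secondary of T₂: V = 418.32 × 592/1377 = 179.84 V.
Secondary of T₃: V = 179.84 × 1770/273 = 1166.0 V.
I_load = 1166.0/1470 = 0.79321 A, so P_out = 1166.0 × 0.79321 = 924.89 W.
All ideal ⇒ P_in = P_out, so I_supply = 924.89/400 = 2.31 A.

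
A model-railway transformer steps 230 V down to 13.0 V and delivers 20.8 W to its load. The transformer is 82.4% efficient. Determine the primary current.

I_p ≈ 0.110 A

P_in = P_out/η = 20.8/0.824 = 25.243 W.
I_p = P_in/V_p = 25.243/230 = 0.110 A.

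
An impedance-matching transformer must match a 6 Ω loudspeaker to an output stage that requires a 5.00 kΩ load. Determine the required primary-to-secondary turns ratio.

N_p/N_s ≈ 28.9

Z_p/Z_s = (N_p/N_s)², so N_p/N_s = √(5000/6) = √833 = 28.9.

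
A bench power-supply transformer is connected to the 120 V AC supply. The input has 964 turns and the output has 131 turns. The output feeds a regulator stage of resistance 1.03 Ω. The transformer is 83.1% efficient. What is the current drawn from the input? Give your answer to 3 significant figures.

V_out = 120 × 131/964 = 16.307 V.
I_out = V_out/R = 16.307/1.03 = 15.832 A.
P_out = V_out I_out = 16.307 × 15.832 = 258.17 W.
P_in = P_out/η = 258.17/0.831 = 310.68 W.
I_in = P_in/V_in = 310.68/120 = 2.59 A.

I_in ≈ 2.59 A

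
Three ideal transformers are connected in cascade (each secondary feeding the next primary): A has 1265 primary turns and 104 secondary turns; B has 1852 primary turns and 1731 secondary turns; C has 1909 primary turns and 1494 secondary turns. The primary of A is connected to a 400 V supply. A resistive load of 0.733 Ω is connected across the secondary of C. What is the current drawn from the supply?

I_supply ≈ 1.97 A

Secondary of A: V = 400.00 × 104/1265 = 32.885 V.
Secondary of B: V = 32.885 × 1731/1852 = 30.737 V.
Secondary of C: V = 30.737 × 1494/1909 = 24.055 V.
I_load = 24.055/0.733 = 32.817 A, so P_out = 24.055 × 32.817 = 789.41 W.
All ideal ⇒ P_in = P_out, so I_supply = 789.41/400 = 1.97 A.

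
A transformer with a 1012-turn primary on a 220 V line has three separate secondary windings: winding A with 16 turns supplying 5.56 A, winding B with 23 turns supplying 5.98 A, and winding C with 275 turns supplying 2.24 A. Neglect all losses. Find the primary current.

V_A = 220 × 16/1012 = 3.4783 V; V_B = 220 × 23/1012 = 5.0000 V; V_C = 220 × 275/1012 = 59.783 V.
P_out = V_A I_A + V_B I_B + V_C I_C = 3.4783×5.56 + 5.0000×5.98 + 59.783×2.24 = 19.339 + 29.900 + 133.91 = 183.15 W.
Ideal ⇒ P_in = P_out, so I_p = P_out/V_p = 183.15/220 = 0.833 A.

I_p ≈ 0.833 A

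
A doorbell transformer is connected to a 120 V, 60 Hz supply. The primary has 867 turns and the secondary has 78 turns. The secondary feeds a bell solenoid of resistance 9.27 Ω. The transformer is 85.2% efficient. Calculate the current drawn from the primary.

V_s = 120 × 78/867 = 10.796 V.
I_s = V_s/R = 10.796/9.27 = 1.1646 A.
P_out = V_s I_s = 10.796 × 1.1646 = 12.573 W.
P_in = P_out/η = 12.573/0.852 = 14.757 W.
I_p = P_in/V_p = 14.757/120 = 0.123 A.

I_p ≈ 0.123 A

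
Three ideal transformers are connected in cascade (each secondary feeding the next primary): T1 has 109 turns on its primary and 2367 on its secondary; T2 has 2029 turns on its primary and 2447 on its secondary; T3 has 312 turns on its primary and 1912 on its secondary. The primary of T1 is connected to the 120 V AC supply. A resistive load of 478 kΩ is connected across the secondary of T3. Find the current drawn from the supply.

Secondary of T1: V = 120.00 × 2367/109 = 2605.9 V.
Secondary of T2: V = 2605.9 × 2447/2029 = 3142.7 V.
Secondary of T3: V = 3142.7 × 1912/312 = 19259 V.
I_load = 19259/478000 = 0.040291 A, so P_out = 19259 × 0.040291 = 775.98 W.
All ideal ⇒ P_in = P_out, so I_supply = 775.98/120 = 6.47 A.

I_supply ≈ 6.47 A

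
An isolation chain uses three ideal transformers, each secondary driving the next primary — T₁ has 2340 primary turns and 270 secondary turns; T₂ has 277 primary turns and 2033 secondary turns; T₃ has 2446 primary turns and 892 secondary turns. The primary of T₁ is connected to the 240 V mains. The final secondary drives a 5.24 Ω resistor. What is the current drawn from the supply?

Secondary of T₁: V = 240.00 × 270/2340 = 27.692 V.
Secondary of T₂: V = 27.692 × 2033/277 = 203.24 V.
Secondary of T₃: V = 203.24 × 892/2446 = 74.118 V.
I_load = 74.118/5.24 = 14.145 A, so P_out = 74.118 × 14.145 = 1048.4 W.
All ideal ⇒ P_in = P_out, so I_supply = 1048.4/240 = 4.37 A.

I_supply ≈ 4.37 A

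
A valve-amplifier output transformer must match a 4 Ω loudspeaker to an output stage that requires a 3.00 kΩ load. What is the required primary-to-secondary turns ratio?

Z_p/Z_s = (N_p/N_s)², so N_p/N_s = √(3000/4) = √750 = 27.4.

N_p/N_s ≈ 27.4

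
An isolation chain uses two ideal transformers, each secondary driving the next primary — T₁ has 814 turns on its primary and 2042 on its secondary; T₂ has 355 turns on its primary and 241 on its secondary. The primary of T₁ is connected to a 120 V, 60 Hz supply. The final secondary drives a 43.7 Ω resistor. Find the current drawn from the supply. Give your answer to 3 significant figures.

I_supply ≈ 7.96 A

Secondary of T₁: V = 120.00 × 2042/814 = 301.03 V.
Secondary of T₂: V = 301.03 × 241/355 = 204.36 V.
I_load = 204.36/43.7 = 4.6765 A, so P_out = 204.36 × 4.6765 = 955.70 W.
All ideal ⇒ P_in = P_out, so I_supply = 955.70/120 = 7.96 A.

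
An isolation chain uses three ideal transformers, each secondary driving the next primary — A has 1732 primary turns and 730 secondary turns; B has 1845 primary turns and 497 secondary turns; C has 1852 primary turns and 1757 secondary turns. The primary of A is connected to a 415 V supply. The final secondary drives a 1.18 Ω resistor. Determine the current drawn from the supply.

I_supply ≈ 4.08 A

Secondary of A: V = 415.00 × 730/1732 = 174.91 V.
Secondary of B: V = 174.91 × 497/1845 = 47.118 V.
Secondary of C: V = 47.118 × 1757/1852 = 44.701 V.
I_load = 44.701/1.18 = 37.882 A, so P_out = 44.701 × 37.882 = 1693.3 W.
All ideal ⇒ P_in = P_out, so I_supply = 1693.3/415 = 4.08 A.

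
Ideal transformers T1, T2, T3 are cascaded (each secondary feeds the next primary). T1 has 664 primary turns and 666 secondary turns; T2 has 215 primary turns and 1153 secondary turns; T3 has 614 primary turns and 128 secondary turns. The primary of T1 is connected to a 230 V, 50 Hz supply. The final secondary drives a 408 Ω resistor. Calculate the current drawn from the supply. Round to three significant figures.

After T1: V = 230.00 × 666/664 = 230.69 V.
After T2: V = 230.69 × 1153/215 = 1237.2 V.
After T3: V = 1237.2 × 128/614 = 257.91 V.
I_load = 257.91/408 = 0.63213 A, so P_out = 257.91 × 0.63213 = 163.03 W.
All ideal ⇒ P_in = P_out, so I_supply = 163.03/230 = 0.709 A.

I_supply ≈ 0.709 A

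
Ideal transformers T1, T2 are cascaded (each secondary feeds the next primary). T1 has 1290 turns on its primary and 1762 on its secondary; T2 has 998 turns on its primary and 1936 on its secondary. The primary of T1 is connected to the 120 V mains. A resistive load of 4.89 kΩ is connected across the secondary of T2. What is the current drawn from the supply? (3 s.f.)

Secondary of T1: V = 120.00 × 1762/1290 = 163.91 V.
Secondary of T2: V = 163.91 × 1936/998 = 317.96 V.
I_load = 317.96/4890 = 0.065022 A, so P_out = 317.96 × 0.065022 = 20.675 W.
All ideal ⇒ P_in = P_out, so I_supply = 20.675/120 = 0.172 A.

I_supply ≈ 0.172 A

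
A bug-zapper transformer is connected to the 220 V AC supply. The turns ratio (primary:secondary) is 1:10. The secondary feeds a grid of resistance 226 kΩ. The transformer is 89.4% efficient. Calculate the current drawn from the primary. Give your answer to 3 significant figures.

V_s = 220 × 10/1 = 2200.0 V.
I_s = V_s/R = 2200.0/226000 = 0.0097345 A.
P_out = V_s I_s = 2200.0 × 0.0097345 = 21.416 W.
P_in = P_out/η = 21.416/0.894 = 23.955 W.
I_p = P_in/V_p = 23.955/220 = 0.109 A.

I_p ≈ 0.109 A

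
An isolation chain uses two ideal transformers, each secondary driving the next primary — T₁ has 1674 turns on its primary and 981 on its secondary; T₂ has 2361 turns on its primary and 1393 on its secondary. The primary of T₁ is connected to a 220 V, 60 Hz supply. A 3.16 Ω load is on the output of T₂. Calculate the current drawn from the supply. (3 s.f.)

I_supply ≈ 8.32 A

After T₁: V = 220.00 × 981/1674 = 128.92 V.
After T₂: V = 128.92 × 1393/2361 = 76.066 V.
I_load = 76.066/3.16 = 24.072 A, so P_out = 76.066 × 24.072 = 1831.0 W.
All ideal ⇒ P_in = P_out, so I_supply = 1831.0/220 = 8.32 A.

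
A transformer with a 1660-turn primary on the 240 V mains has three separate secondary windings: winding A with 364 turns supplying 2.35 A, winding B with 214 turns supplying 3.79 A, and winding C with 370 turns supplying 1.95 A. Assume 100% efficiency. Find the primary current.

V_A = 240 × 364/1660 = 52.627 V; V_B = 240 × 214/1660 = 30.940 V; V_C = 240 × 370/1660 = 53.494 V.
P_out = V_A I_A + V_B I_B + V_C I_C = 52.627×2.35 + 30.940×3.79 + 53.494×1.95 = 123.67 + 117.26 + 104.31 = 345.25 W.
Ideal ⇒ P_in = P_out, so I_p = P_out/V_p = 345.25/240 = 1.44 A.

I_p ≈ 1.44 A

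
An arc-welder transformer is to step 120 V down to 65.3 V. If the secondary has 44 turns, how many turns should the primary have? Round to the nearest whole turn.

N_p/N_s = V_p/V_s, so N_p = 44 × 120/65.3 = 80.9 ≈ 81 turns.

N_p = 81 turns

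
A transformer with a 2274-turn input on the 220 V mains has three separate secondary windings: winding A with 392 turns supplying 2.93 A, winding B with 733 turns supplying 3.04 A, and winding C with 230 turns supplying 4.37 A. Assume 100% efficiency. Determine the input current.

I_in ≈ 1.93 A

V_A = 220 × 392/2274 = 37.924 V; V_B = 220 × 733/2274 = 70.915 V; V_C = 220 × 230/2274 = 22.252 V.
P_out = V_A I_A + V_B I_B + V_C I_C = 37.924×2.93 + 70.915×3.04 + 22.252×4.37 = 111.12 + 215.58 + 97.239 = 423.94 W.
Ideal ⇒ P_in = P_out, so I_in = P_out/V_in = 423.94/220 = 1.93 A.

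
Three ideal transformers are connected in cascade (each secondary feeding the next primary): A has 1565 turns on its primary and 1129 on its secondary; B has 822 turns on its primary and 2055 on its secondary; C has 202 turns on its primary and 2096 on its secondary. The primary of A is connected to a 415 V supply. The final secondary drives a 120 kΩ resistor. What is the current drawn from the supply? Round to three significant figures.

I_supply ≈ 1.21 A

Secondary of A: V = 415.00 × 1129/1565 = 299.38 V.
Secondary of B: V = 299.38 × 2055/822 = 748.46 V.
Secondary of C: V = 748.46 × 2096/202 = 7766.2 V.
I_load = 7766.2/120000 = 0.064718 A, so P_out = 7766.2 × 0.064718 = 502.61 W.
All ideal ⇒ P_in = P_out, so I_supply = 502.61/415 = 1.21 A.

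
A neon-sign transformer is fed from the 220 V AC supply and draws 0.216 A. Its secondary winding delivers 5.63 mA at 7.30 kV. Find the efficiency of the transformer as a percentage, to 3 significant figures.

P_in = 220 × 0.216 = 47.5200 W.
P_out = 7300 × 0.00563 = 41.0990 W.
η = P_out/P_in = 41.0990/47.5200 = 0.865.

η ≈ 86.5%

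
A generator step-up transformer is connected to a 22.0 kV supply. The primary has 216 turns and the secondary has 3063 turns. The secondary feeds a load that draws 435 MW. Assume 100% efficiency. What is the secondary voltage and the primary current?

V_s = V_p × N_s/N_p = 22000 × 3063/216 = 311970 V.
I_s = P/V_s = 4.35×10^8/311970 = 1394.4 A.
I_p = I_s × N_s/N_p = 1394.4 × 3063/216 = 19800 A.

V_s ≈ 312000 V, I_p ≈ 19800 A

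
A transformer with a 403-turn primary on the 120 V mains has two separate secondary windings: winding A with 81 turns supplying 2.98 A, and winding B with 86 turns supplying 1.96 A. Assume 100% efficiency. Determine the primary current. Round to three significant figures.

I_p ≈ 1.02 A

V_A = 120 × 81/403 = 24.119 V; V_B = 120 × 86/403 = 25.608 V.
P_out = V_A I_A + V_B I_B = 24.119×2.98 + 25.608×1.96 = 71.875 + 50.192 = 122.07 W.
Ideal ⇒ P_in = P_out, so I_p = P_out/V_p = 122.07/120 = 1.02 A.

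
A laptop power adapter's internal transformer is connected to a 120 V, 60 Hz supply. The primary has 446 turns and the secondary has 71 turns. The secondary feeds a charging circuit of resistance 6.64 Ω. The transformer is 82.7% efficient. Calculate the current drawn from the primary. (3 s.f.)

I_p ≈ 0.554 A

V_s = 120 × 71/446 = 19.103 V.
I_s = V_s/R = 19.103/6.64 = 2.8770 A.
P_out = V_s I_s = 19.103 × 2.8770 = 54.959 W.
P_in = P_out/η = 54.959/0.827 = 66.456 W.
I_p = P_in/V_p = 66.456/120 = 0.554 A.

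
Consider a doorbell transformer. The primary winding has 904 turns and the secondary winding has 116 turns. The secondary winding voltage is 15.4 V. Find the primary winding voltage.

V_p ≈ 120 V

V_p/V_s = N_p/N_s, so V_p = 15.4 × 904/116 = 120 V.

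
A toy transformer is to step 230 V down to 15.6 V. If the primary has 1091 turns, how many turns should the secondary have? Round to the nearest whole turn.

N_s/N_p = V_s/V_p, so N_s = 1091 × 15.6/230 = 74.0 ≈ 74 turns.

N_s = 74 turns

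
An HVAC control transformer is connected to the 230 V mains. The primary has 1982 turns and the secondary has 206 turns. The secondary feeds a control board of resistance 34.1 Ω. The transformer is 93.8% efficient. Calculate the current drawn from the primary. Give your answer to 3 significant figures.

I_p ≈ 0.0777 A

V_s = 230 × 206/1982 = 23.905 V.
I_s = V_s/R = 23.905/34.1 = 0.70103 A.
P_out = V_s I_s = 23.905 × 0.70103 = 16.758 W.
P_in = P_out/η = 16.758/0.938 = 17.866 W.
I_p = P_in/V_p = 17.866/230 = 0.0777 A.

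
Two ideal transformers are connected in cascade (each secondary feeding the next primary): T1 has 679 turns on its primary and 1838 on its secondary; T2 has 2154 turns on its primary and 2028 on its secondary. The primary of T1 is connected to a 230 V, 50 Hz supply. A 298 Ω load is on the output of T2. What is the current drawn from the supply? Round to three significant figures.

Secondary of T1: V = 230.00 × 1838/679 = 622.59 V.
Secondary of T2: V = 622.59 × 2028/2154 = 586.17 V.
I_load = 586.17/298 = 1.9670 A, so P_out = 586.17 × 1.9670 = 1153.0 W.
All ideal ⇒ P_in = P_out, so I_supply = 1153.0/230 = 5.01 A.

I_supply ≈ 5.01 A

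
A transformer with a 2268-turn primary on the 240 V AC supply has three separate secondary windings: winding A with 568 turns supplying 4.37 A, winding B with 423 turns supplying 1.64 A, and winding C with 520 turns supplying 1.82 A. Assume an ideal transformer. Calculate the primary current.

V_A = 240 × 568/2268 = 60.106 V; V_B = 240 × 423/2268 = 44.762 V; V_C = 240 × 520/2268 = 55.026 V.
P_out = V_A I_A + V_B I_B + V_C I_C = 60.106×4.37 + 44.762×1.64 + 55.026×1.82 = 262.66 + 73.410 + 100.15 = 436.22 W.
Ideal ⇒ P_in = P_out, so I_p = P_out/V_p = 436.22/240 = 1.82 A.

I_p ≈ 1.82 A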